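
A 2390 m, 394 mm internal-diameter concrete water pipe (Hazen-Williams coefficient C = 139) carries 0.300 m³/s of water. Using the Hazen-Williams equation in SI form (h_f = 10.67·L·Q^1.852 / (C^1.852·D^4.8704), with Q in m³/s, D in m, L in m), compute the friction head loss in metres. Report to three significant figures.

h_f = 10.67·2390·0.300^1.852 / (139^1.852·0.394^4.8704) = 27.51 m

h_f ≈ 27.5 m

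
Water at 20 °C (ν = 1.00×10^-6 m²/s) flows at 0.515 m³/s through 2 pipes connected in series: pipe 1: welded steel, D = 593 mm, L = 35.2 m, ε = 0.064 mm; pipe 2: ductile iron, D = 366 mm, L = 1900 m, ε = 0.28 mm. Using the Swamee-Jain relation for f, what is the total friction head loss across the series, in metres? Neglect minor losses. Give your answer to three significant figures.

Pipe 1: V = 1.865 m/s, Re = 1.11×10^6, ε/D = 1.08×10^-4, f = 0.01352, h_1 = f(L/D)V²/2g = 0.1422 m
Pipe 2: V = 4.895 m/s, Re = 1.79×10^6, ε/D = 7.65×10^-4, f = 0.01869, h_2 = f(L/D)V²/2g = 118.5 m
Series → Q common, losses add: H = Σh = 118.7 m

H ≈ 119 m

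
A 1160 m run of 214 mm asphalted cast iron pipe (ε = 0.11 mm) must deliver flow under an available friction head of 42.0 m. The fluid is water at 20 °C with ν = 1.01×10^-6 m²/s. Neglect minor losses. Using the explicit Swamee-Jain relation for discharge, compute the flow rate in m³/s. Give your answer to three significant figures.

Swamee-Jain (Type II): Q = -0.965·√(gD⁵h_f/L)·ln[ε/(3.7D) + √(3.17ν²L/(gD³h_f))]
√(gD⁵h_f/L) = √(9.81·0.214⁵·42.0/1160) = 0.01263
ε/(3.7D) = 1.39×10^-4; √(3.17ν²L/(gD³h_f)) = 3.05×10^-5
Q = -0.965·0.01263·ln(1.694×10^-4) = 0.1058 m³/s
Check: V = 2.94 m/s, Re = 6.23×10^5, f = 0.01769, h_f = 42.3 m ≈ 42.0 m ✓

Q ≈ 0.106 m³/s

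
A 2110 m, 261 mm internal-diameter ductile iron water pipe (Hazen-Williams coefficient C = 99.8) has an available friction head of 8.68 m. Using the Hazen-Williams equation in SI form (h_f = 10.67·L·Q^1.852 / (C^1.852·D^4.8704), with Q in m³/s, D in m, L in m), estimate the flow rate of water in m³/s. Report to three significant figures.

Rearranging: Q = [h_f·C^1.852·D^4.8704 / (10.67·L)]^(1/1.852)
Q = [8.68·99.8^1.852·0.261^4.8704 / (10.67·2110)]^0.540 = 0.04184 m³/s

Q ≈ 0.0418 m³/s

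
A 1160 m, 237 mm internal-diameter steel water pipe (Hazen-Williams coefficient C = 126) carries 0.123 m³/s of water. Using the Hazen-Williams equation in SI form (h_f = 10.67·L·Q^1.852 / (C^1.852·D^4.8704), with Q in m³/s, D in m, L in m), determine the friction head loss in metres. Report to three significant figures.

h_f ≈ 36.5 m

h_f = 10.67·1160·0.123^1.852 / (126^1.852·0.237^4.8704) = 36.51 m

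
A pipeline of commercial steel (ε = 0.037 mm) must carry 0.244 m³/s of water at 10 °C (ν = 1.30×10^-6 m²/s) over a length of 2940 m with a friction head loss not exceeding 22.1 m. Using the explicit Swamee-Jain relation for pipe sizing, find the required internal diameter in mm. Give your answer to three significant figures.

D ≈ 396 mm

Swamee-Jain (Type III): D = 0.66·[ε^1.25·(LQ²/(gh_f))^4.75 + ν·Q^9.4·(L/(gh_f))^5.2]^0.04
LQ²/(gh_f) = 0.8074; L/(gh_f) = 13.56
Term 1 = ε^1.25·(…)^4.75 = 1.04×10^-6; Term 2 = ν·Q^9.4·(…)^5.2 = 1.75×10^-6
D = 0.66·(1.04×10^-6 + 1.75×10^-6)^0.04 = 0.3957 m = 396 mm
Check: V = 1.98 m/s, Re = 6.04×10^5, f = 0.01409, h_f = 21.0 m ≈ 22.1 m ✓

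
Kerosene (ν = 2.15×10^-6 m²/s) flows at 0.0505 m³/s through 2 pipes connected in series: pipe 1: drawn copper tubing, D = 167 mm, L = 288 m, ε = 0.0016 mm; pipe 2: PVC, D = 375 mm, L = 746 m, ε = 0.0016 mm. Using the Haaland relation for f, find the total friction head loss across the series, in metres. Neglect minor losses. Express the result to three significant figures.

H ≈ 7.82 m

Pipe 1: V = 2.306 m/s, Re = 1.79×10^5, ε/D = 9.58×10^-6, f = 0.01589, h_1 = f(L/D)V²/2g = 7.424 m
Pipe 2: V = 0.4572 m/s, Re = 7.98×10^4, ε/D = 4.27×10^-6, f = 0.01871, h_2 = f(L/D)V²/2g = 0.3966 m
Series → Q common, losses add: H = Σh = 7.821 m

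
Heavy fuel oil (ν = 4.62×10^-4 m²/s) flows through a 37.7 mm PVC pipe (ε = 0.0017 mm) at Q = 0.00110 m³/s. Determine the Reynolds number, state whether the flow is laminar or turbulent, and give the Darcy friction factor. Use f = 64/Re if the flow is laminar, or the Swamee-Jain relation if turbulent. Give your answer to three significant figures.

Re ≈ 80.4; laminar; f = 64/Re ≈ 0.796

V = 4Q/(πD²) = 0.9854 m/s
Re = VD/ν = 0.9854·0.0377/4.62×10^-4 = 80.4
Re < 2300 → laminar → f = 64/Re = 0.7959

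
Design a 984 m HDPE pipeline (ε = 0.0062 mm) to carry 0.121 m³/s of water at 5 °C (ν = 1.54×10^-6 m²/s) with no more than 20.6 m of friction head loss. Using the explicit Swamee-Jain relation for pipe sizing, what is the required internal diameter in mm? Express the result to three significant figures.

D ≈ 243 mm

Swamee-Jain (Type III): D = 0.66·[ε^1.25·(LQ²/(gh_f))^4.75 + ν·Q^9.4·(L/(gh_f))^5.2]^0.04
LQ²/(gh_f) = 0.07129; L/(gh_f) = 4.869
Term 1 = ε^1.25·(…)^4.75 = 1.10×10^-12; Term 2 = ν·Q^9.4·(…)^5.2 = 1.38×10^-11
D = 0.66·(1.10×10^-12 + 1.38×10^-11)^0.04 = 0.2435 m = 243 mm
Check: V = 2.60 m/s, Re = 4.11×10^5, f = 0.01392, h_f = 19.4 m ≈ 20.6 m ✓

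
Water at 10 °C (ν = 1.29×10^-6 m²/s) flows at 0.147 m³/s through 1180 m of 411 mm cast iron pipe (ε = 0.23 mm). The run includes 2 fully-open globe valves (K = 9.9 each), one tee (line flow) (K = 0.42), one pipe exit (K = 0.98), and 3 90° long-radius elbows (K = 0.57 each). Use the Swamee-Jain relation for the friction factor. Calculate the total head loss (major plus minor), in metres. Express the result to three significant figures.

V = 4Q/(πD²) = 1.108 m/s; V²/2g = 0.06257 m
Re = 3.53×10^5, ε/D = 5.60×10^-4 → f = 0.01847 (Swamee-Jain)
Major: h_f = f(L/D)·V²/2g = 0.01847·2871·0.06257 = 3.319 m
Minor: ΣK = 22.9; h_m = ΣK·V²/2g = 1.434 m
Total H_L = 3.319 + 1.434 = 4.752 m

H_L ≈ 4.75 m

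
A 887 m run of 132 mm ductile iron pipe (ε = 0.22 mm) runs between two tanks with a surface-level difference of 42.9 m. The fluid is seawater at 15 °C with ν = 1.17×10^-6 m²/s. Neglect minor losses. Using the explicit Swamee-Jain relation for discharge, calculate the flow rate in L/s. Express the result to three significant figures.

Q ≈ 31.9 L/s

Swamee-Jain (Type II): Q = -0.965·√(gD⁵h_f/L)·ln[ε/(3.7D) + √(3.17ν²L/(gD³h_f))]
√(gD⁵h_f/L) = √(9.81·0.132⁵·42.9/887) = 0.004360
ε/(3.7D) = 4.50×10^-4; √(3.17ν²L/(gD³h_f)) = 6.31×10^-5
Q = -0.965·0.004360·ln(5.135×10^-4) = 0.03187 m³/s
Check: V = 2.33 m/s, Re = 2.63×10^5, f = 0.02326, h_f = 43.2 m ≈ 42.9 m ✓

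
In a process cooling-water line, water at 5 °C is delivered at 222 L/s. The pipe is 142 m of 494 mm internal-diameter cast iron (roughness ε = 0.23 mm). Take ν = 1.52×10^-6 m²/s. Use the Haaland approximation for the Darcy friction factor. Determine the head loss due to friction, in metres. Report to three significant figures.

h_f ≈ 0.346 m

V = 4Q/(πD²) = 4·0.222/(π·0.494²) = 1.158 m/s
Re = VD/ν = 1.158·0.494/1.52×10^-6 = 3.76×10^5 → turbulent
ε/D = 0.23/494 = 4.66×10^-4
Haaland: f = 0.01762
h_f = f(L/D)V²/(2g) = 0.01762·(142/0.494)·1.158²/(2·9.81) = 0.3462 m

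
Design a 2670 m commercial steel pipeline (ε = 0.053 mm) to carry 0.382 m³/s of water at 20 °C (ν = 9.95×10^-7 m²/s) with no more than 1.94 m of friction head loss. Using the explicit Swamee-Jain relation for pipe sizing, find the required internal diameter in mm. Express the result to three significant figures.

D ≈ 750 mm

Swamee-Jain (Type III): D = 0.66·[ε^1.25·(LQ²/(gh_f))^4.75 + ν·Q^9.4·(L/(gh_f))^5.2]^0.04
LQ²/(gh_f) = 20.47; L/(gh_f) = 140.3
Term 1 = ε^1.25·(…)^4.75 = 7.65; Term 2 = ν·Q^9.4·(…)^5.2 = 17.1
D = 0.66·(7.65 + 17.1)^0.04 = 0.7504 m = 750 mm
Check: V = 0.864 m/s, Re = 6.51×10^5, f = 0.01366, h_f = 1.85 m ≈ 1.94 m ✓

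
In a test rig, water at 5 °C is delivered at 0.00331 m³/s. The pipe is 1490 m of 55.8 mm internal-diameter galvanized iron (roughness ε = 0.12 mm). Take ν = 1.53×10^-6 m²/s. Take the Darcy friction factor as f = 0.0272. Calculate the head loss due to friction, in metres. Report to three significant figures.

V = 4Q/(πD²) = 4·0.00331/(π·0.0558²) = 1.354 m/s
h_f = f(L/D)V²/(2g) = 0.02720·(1490/0.0558)·1.354²/(2·9.81) = 67.82 m

h_f ≈ 67.8 m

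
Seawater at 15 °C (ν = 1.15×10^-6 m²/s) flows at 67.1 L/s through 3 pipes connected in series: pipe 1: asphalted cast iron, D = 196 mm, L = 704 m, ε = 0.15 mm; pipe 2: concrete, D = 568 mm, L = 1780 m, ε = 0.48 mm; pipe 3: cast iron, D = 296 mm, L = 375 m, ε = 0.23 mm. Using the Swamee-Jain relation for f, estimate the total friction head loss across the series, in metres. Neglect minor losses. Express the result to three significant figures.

H ≈ 19.1 m

Pipe 1: V = 2.224 m/s, Re = 3.79×10^5, ε/D = 7.65×10^-4, f = 0.01948, h_1 = f(L/D)V²/2g = 17.64 m
Pipe 2: V = 0.2648 m/s, Re = 1.31×10^5, ε/D = 8.45×10^-4, f = 0.02124, h_2 = f(L/D)V²/2g = 0.2379 m
Pipe 3: V = 0.9751 m/s, Re = 2.51×10^5, ε/D = 7.77×10^-4, f = 0.01996, h_3 = f(L/D)V²/2g = 1.226 m
Series → Q common, losses add: H = Σh = 19.10 m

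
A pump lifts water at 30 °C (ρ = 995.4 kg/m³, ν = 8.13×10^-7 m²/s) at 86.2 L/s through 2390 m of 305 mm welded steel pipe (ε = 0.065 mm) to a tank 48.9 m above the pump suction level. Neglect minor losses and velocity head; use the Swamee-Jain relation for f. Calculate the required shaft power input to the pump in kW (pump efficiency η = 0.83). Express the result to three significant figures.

P_shaft ≈ 58.5 kW

V = 4Q/(πD²) = 1.180 m/s; Re = 4.43×10^5; ε/D = 2.13×10^-4; f = 0.01580
h_f = f(L/D)V²/2g = 8.783 m
Total head H = z + h_f = 48.9 + 8.783 = 57.68 m
P_hyd = ρgQH = 995.4·9.81·0.0862·57.68 = 48.55 kW
P_shaft = P_hyd/η = 48.55/0.83 = 58.50 kW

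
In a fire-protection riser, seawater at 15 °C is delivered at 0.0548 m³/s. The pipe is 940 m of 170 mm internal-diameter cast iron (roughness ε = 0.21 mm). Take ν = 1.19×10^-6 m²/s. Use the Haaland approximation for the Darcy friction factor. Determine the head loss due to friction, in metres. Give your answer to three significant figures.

h_f ≈ 35.1 m

V = 4Q/(πD²) = 4·0.0548/(π·0.170²) = 2.414 m/s
Re = VD/ν = 2.414·0.170/1.19×10^-6 = 3.45×10^5 → turbulent
ε/D = 0.21/170 = 0.00124
Haaland: f = 0.02137
h_f = f(L/D)V²/(2g) = 0.02137·(940/0.170)·2.414²/(2·9.81) = 35.11 m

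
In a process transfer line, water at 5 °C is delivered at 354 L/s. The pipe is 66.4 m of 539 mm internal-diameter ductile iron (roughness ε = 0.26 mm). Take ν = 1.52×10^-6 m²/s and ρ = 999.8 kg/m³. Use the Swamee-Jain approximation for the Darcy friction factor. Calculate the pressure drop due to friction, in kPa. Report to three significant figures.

Δp ≈ 2.61 kPa

V = 4Q/(πD²) = 4·0.354/(π·0.539²) = 1.551 m/s
Re = VD/ν = 1.551·0.539/1.52×10^-6 = 5.50×10^5 → turbulent
ε/D = 0.26/539 = 4.82×10^-4
Swamee-Jain: f = 0.01758
h_f = f(L/D)V²/(2g) = 0.01758·(66.4/0.539)·1.551²/(2·9.81) = 0.2657 m
Δp = ρg·h_f = 999.8·9.81·0.2657 = 2.606 kPa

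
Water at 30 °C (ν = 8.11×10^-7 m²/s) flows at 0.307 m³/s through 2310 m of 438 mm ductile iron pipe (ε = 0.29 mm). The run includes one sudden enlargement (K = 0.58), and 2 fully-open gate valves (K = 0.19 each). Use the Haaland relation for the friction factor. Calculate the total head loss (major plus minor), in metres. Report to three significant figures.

H_L ≈ 20.5 m

V = 4Q/(πD²) = 2.038 m/s; V²/2g = 0.2116 m
Re = 1.10×10^6, ε/D = 6.62×10^-4 → f = 0.01817 (Haaland)
Major: h_f = f(L/D)·V²/2g = 0.01817·5274·0.2116 = 20.27 m
Minor: ΣK = 0.960; h_m = ΣK·V²/2g = 0.2031 m
Total H_L = 20.27 + 0.2031 = 20.48 m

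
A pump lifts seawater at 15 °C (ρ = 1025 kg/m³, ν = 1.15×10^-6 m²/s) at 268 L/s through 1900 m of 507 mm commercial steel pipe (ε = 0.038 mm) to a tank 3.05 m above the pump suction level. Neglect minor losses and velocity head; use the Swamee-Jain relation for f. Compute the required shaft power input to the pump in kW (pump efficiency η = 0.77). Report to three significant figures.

V = 4Q/(πD²) = 1.327 m/s; Re = 5.85×10^5; ε/D = 7.50×10^-5; f = 0.01389
h_f = f(L/D)V²/2g = 4.676 m
Total head H = z + h_f = 3.05 + 4.676 = 7.726 m
P_hyd = ρgQH = 1025·9.81·0.268·7.726 = 20.82 kW
P_shaft = P_hyd/η = 20.82/0.77 = 27.04 kW

P_shaft ≈ 27.0 kW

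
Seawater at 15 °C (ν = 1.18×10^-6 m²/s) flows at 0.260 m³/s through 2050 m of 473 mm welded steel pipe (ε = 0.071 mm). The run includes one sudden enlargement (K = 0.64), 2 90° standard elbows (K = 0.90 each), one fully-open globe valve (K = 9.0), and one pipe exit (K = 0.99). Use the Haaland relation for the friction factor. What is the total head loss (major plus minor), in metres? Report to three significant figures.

H_L ≈ 8.43 m

V = 4Q/(πD²) = 1.480 m/s; V²/2g = 0.1116 m
Re = 5.93×10^5, ε/D = 1.50×10^-4 → f = 0.01457 (Haaland)
Major: h_f = f(L/D)·V²/2g = 0.01457·4334·0.1116 = 7.047 m
Minor: ΣK = 12.4; h_m = ΣK·V²/2g = 1.387 m
Total H_L = 7.047 + 1.387 = 8.434 m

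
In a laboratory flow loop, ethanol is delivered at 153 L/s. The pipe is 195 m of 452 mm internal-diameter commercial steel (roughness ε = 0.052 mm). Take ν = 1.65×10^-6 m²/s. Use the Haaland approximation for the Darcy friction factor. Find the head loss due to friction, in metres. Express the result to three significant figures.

h_f ≈ 0.313 m

V = 4Q/(πD²) = 4·0.153/(π·0.452²) = 0.9535 m/s
Re = VD/ν = 0.9535·0.452/1.65×10^-6 = 2.61×10^5 → turbulent
ε/D = 0.052/452 = 1.15×10^-4
Haaland: f = 0.01566
h_f = f(L/D)V²/(2g) = 0.01566·(195/0.452)·0.9535²/(2·9.81) = 0.3131 m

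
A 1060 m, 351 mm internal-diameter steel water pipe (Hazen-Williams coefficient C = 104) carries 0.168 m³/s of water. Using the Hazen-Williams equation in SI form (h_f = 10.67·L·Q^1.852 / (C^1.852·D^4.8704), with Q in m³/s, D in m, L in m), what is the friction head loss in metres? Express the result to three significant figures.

h_f ≈ 12.5 m

h_f = 10.67·1060·0.168^1.852 / (104^1.852·0.351^4.8704) = 12.52 m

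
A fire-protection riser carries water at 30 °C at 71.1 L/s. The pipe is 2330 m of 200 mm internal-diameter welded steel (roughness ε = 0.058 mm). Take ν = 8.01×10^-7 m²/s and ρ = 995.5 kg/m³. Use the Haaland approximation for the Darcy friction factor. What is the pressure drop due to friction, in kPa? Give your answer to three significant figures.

V = 4Q/(πD²) = 4·0.0711/(π·0.200²) = 2.263 m/s
Re = VD/ν = 2.263·0.200/8.01×10^-7 = 5.65×10^5 → turbulent
ε/D = 0.058/200 = 2.90×10^-4
Haaland: f = 0.01595
h_f = f(L/D)V²/(2g) = 0.01595·(2330/0.200)·2.263²/(2·9.81) = 48.51 m
Δp = ρg·h_f = 995.5·9.81·48.51 = 473.8 kPa

Δp ≈ 474 kPa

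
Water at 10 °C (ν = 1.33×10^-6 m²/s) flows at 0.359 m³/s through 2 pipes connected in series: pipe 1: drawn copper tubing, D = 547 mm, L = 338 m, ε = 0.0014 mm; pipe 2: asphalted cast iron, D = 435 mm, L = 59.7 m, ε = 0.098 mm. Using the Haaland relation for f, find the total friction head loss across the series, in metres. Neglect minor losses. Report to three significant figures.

Pipe 1: V = 1.528 m/s, Re = 6.28×10^5, ε/D = 2.56×10^-6, f = 0.01258, h_1 = f(L/D)V²/2g = 0.9245 m
Pipe 2: V = 2.416 m/s, Re = 7.90×10^5, ε/D = 2.25×10^-4, f = 0.01506, h_2 = f(L/D)V²/2g = 0.6145 m
Series → Q common, losses add: H = Σh = 1.539 m

H ≈ 1.54 m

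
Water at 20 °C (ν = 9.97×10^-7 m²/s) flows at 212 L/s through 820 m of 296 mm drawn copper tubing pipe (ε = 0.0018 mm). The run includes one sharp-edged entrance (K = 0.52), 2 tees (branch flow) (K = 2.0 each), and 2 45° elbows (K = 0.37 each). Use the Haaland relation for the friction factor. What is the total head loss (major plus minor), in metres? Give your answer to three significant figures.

V = 4Q/(πD²) = 3.081 m/s; V²/2g = 0.4838 m
Re = 9.15×10^5, ε/D = 6.08×10^-6 → f = 0.01186 (Haaland)
Major: h_f = f(L/D)·V²/2g = 0.01186·2770·0.4838 = 15.90 m
Minor: ΣK = 5.26; h_m = ΣK·V²/2g = 2.545 m
Total H_L = 15.90 + 2.545 = 18.44 m

H_L ≈ 18.4 m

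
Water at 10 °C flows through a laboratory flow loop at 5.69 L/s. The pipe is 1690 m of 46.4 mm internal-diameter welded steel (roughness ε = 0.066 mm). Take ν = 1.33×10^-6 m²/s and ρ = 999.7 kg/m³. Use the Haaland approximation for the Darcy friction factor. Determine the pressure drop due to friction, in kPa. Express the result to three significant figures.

V = 4Q/(πD²) = 4·0.00569/(π·0.0464²) = 3.365 m/s
Re = VD/ν = 3.365·0.0464/1.33×10^-6 = 1.17×10^5 → turbulent
ε/D = 0.066/46.4 = 0.00142
Haaland: f = 0.02309
h_f = f(L/D)V²/(2g) = 0.02309·(1690/0.0464)·3.365²/(2·9.81) = 485.3 m
Δp = ρg·h_f = 999.7·9.81·485.3 = 4759 kPa

Δp ≈ 4760 kPa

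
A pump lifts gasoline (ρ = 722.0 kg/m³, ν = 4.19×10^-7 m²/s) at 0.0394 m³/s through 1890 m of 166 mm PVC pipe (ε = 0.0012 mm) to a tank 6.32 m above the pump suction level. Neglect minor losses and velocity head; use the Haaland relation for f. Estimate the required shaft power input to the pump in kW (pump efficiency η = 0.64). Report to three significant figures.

V = 4Q/(πD²) = 1.820 m/s; Re = 7.21×10^5; ε/D = 7.23×10^-6; f = 0.01235
h_f = f(L/D)V²/2g = 23.75 m
Total head H = z + h_f = 6.32 + 23.75 = 30.07 m
P_hyd = ρgQH = 722.0·9.81·0.0394·30.07 = 8.393 kW
P_shaft = P_hyd/η = 8.393/0.64 = 13.11 kW

P_shaft ≈ 13.1 kW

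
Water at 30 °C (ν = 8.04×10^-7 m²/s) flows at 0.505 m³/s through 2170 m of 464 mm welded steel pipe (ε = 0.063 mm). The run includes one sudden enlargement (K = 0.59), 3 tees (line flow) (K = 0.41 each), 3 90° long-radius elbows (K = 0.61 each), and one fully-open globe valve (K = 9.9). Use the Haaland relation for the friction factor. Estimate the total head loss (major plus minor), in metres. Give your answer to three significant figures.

V = 4Q/(πD²) = 2.987 m/s; V²/2g = 0.4546 m
Re = 1.72×10^6, ε/D = 1.36×10^-4 → f = 0.01341 (Haaland)
Major: h_f = f(L/D)·V²/2g = 0.01341·4677·0.4546 = 28.51 m
Minor: ΣK = 13.6; h_m = ΣK·V²/2g = 6.160 m
Total H_L = 28.51 + 6.160 = 34.67 m

H_L ≈ 34.7 m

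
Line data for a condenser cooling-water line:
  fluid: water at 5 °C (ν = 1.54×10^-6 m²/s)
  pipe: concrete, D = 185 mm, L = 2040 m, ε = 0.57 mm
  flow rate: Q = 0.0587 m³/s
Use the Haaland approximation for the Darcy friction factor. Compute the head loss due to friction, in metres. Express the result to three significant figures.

V = 4Q/(πD²) = 4·0.0587/(π·0.185²) = 2.184 m/s
Re = VD/ν = 2.184·0.185/1.54×10^-6 = 2.62×10^5 → turbulent
ε/D = 0.57/185 = 0.00308
Haaland: f = 0.02687
h_f = f(L/D)V²/(2g) = 0.02687·(2040/0.185)·2.184²/(2·9.81) = 72.01 m

h_f ≈ 72.0 m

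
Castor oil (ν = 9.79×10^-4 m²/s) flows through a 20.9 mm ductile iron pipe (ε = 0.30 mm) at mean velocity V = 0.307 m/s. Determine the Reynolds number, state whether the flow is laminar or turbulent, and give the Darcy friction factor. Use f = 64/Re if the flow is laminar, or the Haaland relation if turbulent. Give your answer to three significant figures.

Re ≈ 6.55; laminar; f = 64/Re ≈ 9.77

Re = VD/ν = 0.3070·0.0209/9.79×10^-4 = 6.55
Re < 2300 → laminar → f = 64/Re = 9.765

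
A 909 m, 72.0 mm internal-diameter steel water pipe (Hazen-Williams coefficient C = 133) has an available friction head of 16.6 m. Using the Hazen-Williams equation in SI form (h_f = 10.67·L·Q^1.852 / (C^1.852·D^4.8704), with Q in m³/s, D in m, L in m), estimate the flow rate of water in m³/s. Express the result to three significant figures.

Rearranging: Q = [h_f·C^1.852·D^4.8704 / (10.67·L)]^(1/1.852)
Q = [16.6·133^1.852·0.0720^4.8704 / (10.67·909)]^0.540 = 0.004217 m³/s

Q ≈ 0.00422 m³/s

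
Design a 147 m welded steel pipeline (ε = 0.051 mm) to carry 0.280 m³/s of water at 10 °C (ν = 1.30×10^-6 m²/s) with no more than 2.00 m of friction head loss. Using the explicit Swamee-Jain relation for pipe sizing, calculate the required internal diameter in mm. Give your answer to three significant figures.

D ≈ 373 mm

Swamee-Jain (Type III): D = 0.66·[ε^1.25·(LQ²/(gh_f))^4.75 + ν·Q^9.4·(L/(gh_f))^5.2]^0.04
LQ²/(gh_f) = 0.5874; L/(gh_f) = 7.492
Term 1 = ε^1.25·(…)^4.75 = 3.44×10^-7; Term 2 = ν·Q^9.4·(…)^5.2 = 2.92×10^-7
D = 0.66·(3.44×10^-7 + 2.92×10^-7)^0.04 = 0.3730 m = 373 mm
Check: V = 2.56 m/s, Re = 7.35×10^5, f = 0.01435, h_f = 1.89 m ≈ 2.00 m ✓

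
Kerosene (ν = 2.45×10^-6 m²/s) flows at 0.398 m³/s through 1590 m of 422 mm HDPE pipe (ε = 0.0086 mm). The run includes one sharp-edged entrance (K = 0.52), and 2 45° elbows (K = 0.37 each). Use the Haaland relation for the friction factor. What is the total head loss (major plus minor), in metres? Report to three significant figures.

H_L ≈ 21.3 m

V = 4Q/(πD²) = 2.846 m/s; V²/2g = 0.4127 m
Re = 4.90×10^5, ε/D = 2.04×10^-5 → f = 0.01335 (Haaland)
Major: h_f = f(L/D)·V²/2g = 0.01335·3768·0.4127 = 20.75 m
Minor: ΣK = 1.26; h_m = ΣK·V²/2g = 0.5200 m
Total H_L = 20.75 + 0.5200 = 21.27 m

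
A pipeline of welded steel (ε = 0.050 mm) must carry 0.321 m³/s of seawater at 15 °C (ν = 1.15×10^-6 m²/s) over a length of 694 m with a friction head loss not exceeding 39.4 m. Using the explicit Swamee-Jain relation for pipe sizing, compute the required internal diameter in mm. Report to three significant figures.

D ≈ 296 mm

Swamee-Jain (Type III): D = 0.66·[ε^1.25·(LQ²/(gh_f))^4.75 + ν·Q^9.4·(L/(gh_f))^5.2]^0.04
LQ²/(gh_f) = 0.1850; L/(gh_f) = 1.796
Term 1 = ε^1.25·(…)^4.75 = 1.39×10^-9; Term 2 = ν·Q^9.4·(…)^5.2 = 5.54×10^-10
D = 0.66·(1.39×10^-9 + 5.54×10^-10)^0.04 = 0.2959 m = 296 mm
Check: V = 4.67 m/s, Re = 1.20×10^6, f = 0.01426, h_f = 37.2 m ≈ 39.4 m ✓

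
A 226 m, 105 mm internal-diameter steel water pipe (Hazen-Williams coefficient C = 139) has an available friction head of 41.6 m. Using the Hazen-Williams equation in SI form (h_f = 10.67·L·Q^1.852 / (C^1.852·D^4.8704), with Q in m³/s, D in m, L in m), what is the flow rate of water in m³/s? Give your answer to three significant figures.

Q ≈ 0.0414 m³/s

Rearranging: Q = [h_f·C^1.852·D^4.8704 / (10.67·L)]^(1/1.852)
Q = [41.6·139^1.852·0.105^4.8704 / (10.67·226)]^0.540 = 0.04139 m³/s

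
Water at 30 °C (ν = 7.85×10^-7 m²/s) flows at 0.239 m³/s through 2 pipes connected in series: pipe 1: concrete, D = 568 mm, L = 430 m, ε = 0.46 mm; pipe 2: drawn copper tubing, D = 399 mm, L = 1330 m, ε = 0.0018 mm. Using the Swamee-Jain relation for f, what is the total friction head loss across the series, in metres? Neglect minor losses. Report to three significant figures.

Pipe 1: V = 0.9432 m/s, Re = 6.82×10^5, ε/D = 8.10×10^-4, f = 0.01929, h_1 = f(L/D)V²/2g = 0.6621 m
Pipe 2: V = 1.911 m/s, Re = 9.72×10^5, ε/D = 4.51×10^-6, f = 0.01177, h_2 = f(L/D)V²/2g = 7.309 m
Series → Q common, losses add: H = Σh = 7.971 m

H ≈ 7.97 m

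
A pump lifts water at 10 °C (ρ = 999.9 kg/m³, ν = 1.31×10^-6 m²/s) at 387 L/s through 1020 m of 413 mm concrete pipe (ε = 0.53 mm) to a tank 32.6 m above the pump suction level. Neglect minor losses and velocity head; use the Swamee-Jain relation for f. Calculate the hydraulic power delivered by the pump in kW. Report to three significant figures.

V = 4Q/(πD²) = 2.889 m/s; Re = 9.11×10^5; ε/D = 0.00128; f = 0.02125
h_f = f(L/D)V²/2g = 22.33 m
Total head H = z + h_f = 32.6 + 22.33 = 54.93 m
P_hyd = ρgQH = 999.9·9.81·0.387·54.93 = 208.5 kW

P_hyd ≈ 209 kW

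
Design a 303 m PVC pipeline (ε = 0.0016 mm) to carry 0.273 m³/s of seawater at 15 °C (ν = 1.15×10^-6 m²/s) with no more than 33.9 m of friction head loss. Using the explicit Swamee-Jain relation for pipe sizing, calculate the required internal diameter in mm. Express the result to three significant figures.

D ≈ 230 mm

Swamee-Jain (Type III): D = 0.66·[ε^1.25·(LQ²/(gh_f))^4.75 + ν·Q^9.4·(L/(gh_f))^5.2]^0.04
LQ²/(gh_f) = 0.06790; L/(gh_f) = 0.9111
Term 1 = ε^1.25·(…)^4.75 = 1.61×10^-13; Term 2 = ν·Q^9.4·(…)^5.2 = 3.55×10^-12
D = 0.66·(1.61×10^-13 + 3.55×10^-12)^0.04 = 0.2303 m = 230 mm
Check: V = 6.55 m/s, Re = 1.31×10^6, f = 0.01130, h_f = 32.5 m ≈ 33.9 m ✓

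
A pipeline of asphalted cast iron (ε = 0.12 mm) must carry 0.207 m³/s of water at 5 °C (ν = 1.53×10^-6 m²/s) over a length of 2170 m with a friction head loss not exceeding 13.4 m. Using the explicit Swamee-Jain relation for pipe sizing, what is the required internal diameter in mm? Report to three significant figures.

Swamee-Jain (Type III): D = 0.66·[ε^1.25·(LQ²/(gh_f))^4.75 + ν·Q^9.4·(L/(gh_f))^5.2]^0.04
LQ²/(gh_f) = 0.7073; L/(gh_f) = 16.51
Term 1 = ε^1.25·(…)^4.75 = 2.42×10^-6; Term 2 = ν·Q^9.4·(…)^5.2 = 1.22×10^-6
D = 0.66·(2.42×10^-6 + 1.22×10^-6)^0.04 = 0.4000 m = 400 mm
Check: V = 1.65 m/s, Re = 4.31×10^5, f = 0.01655, h_f = 12.4 m ≈ 13.4 m ✓

D ≈ 400 mm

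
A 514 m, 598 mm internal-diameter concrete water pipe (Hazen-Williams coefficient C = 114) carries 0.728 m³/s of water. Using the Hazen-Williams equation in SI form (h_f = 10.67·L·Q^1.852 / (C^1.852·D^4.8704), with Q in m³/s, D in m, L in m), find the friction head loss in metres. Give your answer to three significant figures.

h_f ≈ 5.78 m

h_f = 10.67·514·0.728^1.852 / (114^1.852·0.598^4.8704) = 5.780 m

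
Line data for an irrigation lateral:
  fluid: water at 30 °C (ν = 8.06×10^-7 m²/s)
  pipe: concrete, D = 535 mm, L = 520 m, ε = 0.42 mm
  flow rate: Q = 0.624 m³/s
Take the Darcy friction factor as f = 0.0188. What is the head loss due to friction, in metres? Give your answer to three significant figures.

h_f ≈ 7.18 m

V = 4Q/(πD²) = 4·0.624/(π·0.535²) = 2.776 m/s
h_f = f(L/D)V²/(2g) = 0.01880·(520/0.535)·2.776²/(2·9.81) = 7.176 m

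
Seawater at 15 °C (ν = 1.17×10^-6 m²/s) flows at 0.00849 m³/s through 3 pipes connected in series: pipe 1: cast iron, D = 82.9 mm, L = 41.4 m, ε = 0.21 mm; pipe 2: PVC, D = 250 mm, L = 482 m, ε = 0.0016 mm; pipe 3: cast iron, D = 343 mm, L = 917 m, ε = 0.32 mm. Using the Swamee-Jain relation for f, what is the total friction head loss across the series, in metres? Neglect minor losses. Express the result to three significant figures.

Pipe 1: V = 1.573 m/s, Re = 1.11×10^5, ε/D = 0.00253, f = 0.02651, h_1 = f(L/D)V²/2g = 1.669 m
Pipe 2: V = 0.1730 m/s, Re = 3.70×10^4, ε/D = 6.40×10^-6, f = 0.02227, h_2 = f(L/D)V²/2g = 0.06547 m
Pipe 3: V = 0.09188 m/s, Re = 2.69×10^4, ε/D = 9.33×10^-4, f = 0.02646, h_3 = f(L/D)V²/2g = 0.03043 m
Series → Q common, losses add: H = Σh = 1.765 m

H ≈ 1.77 m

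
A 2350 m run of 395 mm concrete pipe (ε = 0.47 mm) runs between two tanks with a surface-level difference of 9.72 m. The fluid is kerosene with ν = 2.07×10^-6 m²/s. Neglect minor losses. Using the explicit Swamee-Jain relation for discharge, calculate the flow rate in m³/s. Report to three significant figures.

Q ≈ 0.149 m³/s

Swamee-Jain (Type II): Q = -0.965·√(gD⁵h_f/L)·ln[ε/(3.7D) + √(3.17ν²L/(gD³h_f))]
√(gD⁵h_f/L) = √(9.81·0.395⁵·9.72/2350) = 0.01975
ε/(3.7D) = 3.22×10^-4; √(3.17ν²L/(gD³h_f)) = 7.37×10^-5
Q = -0.965·0.01975·ln(3.953×10^-4) = 0.1494 m³/s
Check: V = 1.22 m/s, Re = 2.33×10^5, f = 0.02174, h_f = 9.79 m ≈ 9.72 m ✓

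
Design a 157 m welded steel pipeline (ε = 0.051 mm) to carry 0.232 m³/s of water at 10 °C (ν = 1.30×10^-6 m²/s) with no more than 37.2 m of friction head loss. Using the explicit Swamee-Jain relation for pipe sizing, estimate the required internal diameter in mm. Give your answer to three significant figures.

Swamee-Jain (Type III): D = 0.66·[ε^1.25·(LQ²/(gh_f))^4.75 + ν·Q^9.4·(L/(gh_f))^5.2]^0.04
LQ²/(gh_f) = 0.02316; L/(gh_f) = 0.4302
Term 1 = ε^1.25·(…)^4.75 = 7.36×10^-14; Term 2 = ν·Q^9.4·(…)^5.2 = 1.76×10^-14
D = 0.66·(7.36×10^-14 + 1.76×10^-14)^0.04 = 0.1986 m = 199 mm
Check: V = 7.49 m/s, Re = 1.14×10^6, f = 0.01526, h_f = 34.5 m ≈ 37.2 m ✓

D ≈ 199 mm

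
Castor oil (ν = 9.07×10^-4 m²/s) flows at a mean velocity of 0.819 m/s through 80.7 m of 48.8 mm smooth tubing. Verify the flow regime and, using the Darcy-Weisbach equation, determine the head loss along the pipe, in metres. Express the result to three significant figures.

h_f ≈ 82.1 m

Re = VD/ν = 0.819·0.04880/9.07×10^-4 = 44.1 → laminar (Re < 2300)
f = 64/Re = 1.452
h_f = f(L/D)V²/(2g) = 1.452·(80.7/0.04880)·0.819²/(2·9.81) = 82.11 m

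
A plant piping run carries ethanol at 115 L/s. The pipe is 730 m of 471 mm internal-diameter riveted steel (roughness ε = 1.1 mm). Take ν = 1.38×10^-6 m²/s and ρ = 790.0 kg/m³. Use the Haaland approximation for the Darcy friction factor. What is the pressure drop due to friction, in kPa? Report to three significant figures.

Δp ≈ 6.69 kPa

V = 4Q/(πD²) = 4·0.115/(π·0.471²) = 0.6600 m/s
Re = VD/ν = 0.6600·0.471/1.38×10^-6 = 2.25×10^5 → turbulent
ε/D = 1.1/471 = 0.00234
Haaland: f = 0.02510
h_f = f(L/D)V²/(2g) = 0.02510·(730/0.471)·0.6600²/(2·9.81) = 0.8637 m
Δp = ρg·h_f = 790.0·9.81·0.8637 = 6.694 kPa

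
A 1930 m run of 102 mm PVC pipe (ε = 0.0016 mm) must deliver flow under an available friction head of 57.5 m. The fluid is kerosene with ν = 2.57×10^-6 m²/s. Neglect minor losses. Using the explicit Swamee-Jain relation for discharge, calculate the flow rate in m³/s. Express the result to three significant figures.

Swamee-Jain (Type II): Q = -0.965·√(gD⁵h_f/L)·ln[ε/(3.7D) + √(3.17ν²L/(gD³h_f))]
√(gD⁵h_f/L) = √(9.81·0.102⁵·57.5/1930) = 0.001796
ε/(3.7D) = 4.24×10^-6; √(3.17ν²L/(gD³h_f)) = 2.60×10^-4
Q = -0.965·0.001796·ln(2.641×10^-4) = 0.01428 m³/s
Check: V = 1.75 m/s, Re = 6.94×10^4, f = 0.01939, h_f = 57.1 m ≈ 57.5 m ✓

Q ≈ 0.0143 m³/s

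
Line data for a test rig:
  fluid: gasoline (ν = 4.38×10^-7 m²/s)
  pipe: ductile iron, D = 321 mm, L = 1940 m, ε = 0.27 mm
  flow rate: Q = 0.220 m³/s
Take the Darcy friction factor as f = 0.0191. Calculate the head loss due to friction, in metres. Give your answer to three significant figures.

V = 4Q/(πD²) = 4·0.220/(π·0.321²) = 2.718 m/s
h_f = f(L/D)V²/(2g) = 0.01910·(1940/0.321)·2.718²/(2·9.81) = 43.48 m

h_f ≈ 43.5 m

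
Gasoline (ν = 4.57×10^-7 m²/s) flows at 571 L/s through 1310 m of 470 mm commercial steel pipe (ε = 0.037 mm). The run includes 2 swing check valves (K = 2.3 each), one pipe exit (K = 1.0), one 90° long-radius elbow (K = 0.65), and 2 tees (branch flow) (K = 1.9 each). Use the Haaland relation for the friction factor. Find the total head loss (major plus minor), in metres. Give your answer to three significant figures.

V = 4Q/(πD²) = 3.291 m/s; V²/2g = 0.5521 m
Re = 3.38×10^6, ε/D = 7.87×10^-5 → f = 0.01202 (Haaland)
Major: h_f = f(L/D)·V²/2g = 0.01202·2787·0.5521 = 18.49 m
Minor: ΣK = 10.0; h_m = ΣK·V²/2g = 5.548 m
Total H_L = 18.49 + 5.548 = 24.04 m

H_L ≈ 24.0 m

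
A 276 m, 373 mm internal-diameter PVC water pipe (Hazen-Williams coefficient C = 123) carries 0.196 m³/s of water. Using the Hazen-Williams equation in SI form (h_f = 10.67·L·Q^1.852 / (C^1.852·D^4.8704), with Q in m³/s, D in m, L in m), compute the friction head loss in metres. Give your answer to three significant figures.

h_f ≈ 2.36 m

h_f = 10.67·276·0.196^1.852 / (123^1.852·0.373^4.8704) = 2.365 m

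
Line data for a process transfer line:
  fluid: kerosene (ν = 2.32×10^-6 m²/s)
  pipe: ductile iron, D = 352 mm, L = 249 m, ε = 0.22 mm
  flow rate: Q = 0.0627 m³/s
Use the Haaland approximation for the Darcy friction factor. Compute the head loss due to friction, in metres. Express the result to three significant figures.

V = 4Q/(πD²) = 4·0.0627/(π·0.352²) = 0.6443 m/s
Re = VD/ν = 0.6443·0.352/2.32×10^-6 = 9.78×10^4 → turbulent
ε/D = 0.22/352 = 6.25×10^-4
Haaland: f = 0.02063
h_f = f(L/D)V²/(2g) = 0.02063·(249/0.352)·0.6443²/(2·9.81) = 0.3088 m

h_f ≈ 0.309 m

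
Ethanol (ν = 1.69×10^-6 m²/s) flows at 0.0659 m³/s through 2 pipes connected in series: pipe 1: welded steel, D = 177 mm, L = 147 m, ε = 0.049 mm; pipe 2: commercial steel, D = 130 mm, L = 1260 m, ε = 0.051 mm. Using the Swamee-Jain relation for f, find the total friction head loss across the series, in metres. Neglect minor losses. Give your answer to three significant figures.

H ≈ 217 m

Pipe 1: V = 2.678 m/s, Re = 2.81×10^5, ε/D = 2.77×10^-4, f = 0.01701, h_1 = f(L/D)V²/2g = 5.164 m
Pipe 2: V = 4.965 m/s, Re = 3.82×10^5, ε/D = 3.92×10^-4, f = 0.01736, h_2 = f(L/D)V²/2g = 211.4 m
Series → Q common, losses add: H = Σh = 216.6 m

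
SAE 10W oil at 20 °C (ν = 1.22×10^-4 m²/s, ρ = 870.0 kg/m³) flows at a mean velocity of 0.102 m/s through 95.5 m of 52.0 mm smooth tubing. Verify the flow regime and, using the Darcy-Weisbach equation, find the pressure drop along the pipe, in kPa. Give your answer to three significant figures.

Re = VD/ν = 0.102·0.05200/1.22×10^-4 = 43.5 → laminar (Re < 2300)
f = 64/Re = 1.472
h_f = f(L/D)V²/(2g) = 1.472·(95.5/0.05200)·0.102²/(2·9.81) = 1.434 m
Δp = ρg·h_f = 870.0·9.81·1.434 = 12.24 kPa

Δp ≈ 12.2 kPa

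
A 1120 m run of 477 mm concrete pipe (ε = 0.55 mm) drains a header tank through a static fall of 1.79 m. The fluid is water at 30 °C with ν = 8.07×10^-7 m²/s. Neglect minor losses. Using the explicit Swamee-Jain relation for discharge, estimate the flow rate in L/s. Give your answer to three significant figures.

Q ≈ 151 L/s

Swamee-Jain (Type II): Q = -0.965·√(gD⁵h_f/L)·ln[ε/(3.7D) + √(3.17ν²L/(gD³h_f))]
√(gD⁵h_f/L) = √(9.81·0.477⁵·1.79/1120) = 0.01968
ε/(3.7D) = 3.12×10^-4; √(3.17ν²L/(gD³h_f)) = 3.48×10^-5
Q = -0.965·0.01968·ln(3.465×10^-4) = 0.1513 m³/s
Check: V = 0.847 m/s, Re = 5.00×10^5, f = 0.02100, h_f = 1.80 m ≈ 1.79 m ✓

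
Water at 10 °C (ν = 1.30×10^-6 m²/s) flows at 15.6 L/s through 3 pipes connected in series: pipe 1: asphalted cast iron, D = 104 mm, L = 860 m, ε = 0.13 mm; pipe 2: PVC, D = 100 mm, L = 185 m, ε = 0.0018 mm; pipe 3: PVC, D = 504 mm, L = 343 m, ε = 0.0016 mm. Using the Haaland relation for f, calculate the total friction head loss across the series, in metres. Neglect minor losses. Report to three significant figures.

H ≈ 37.7 m

Pipe 1: V = 1.836 m/s, Re = 1.47×10^5, ε/D = 0.00125, f = 0.02221, h_1 = f(L/D)V²/2g = 31.57 m
Pipe 2: V = 1.986 m/s, Re = 1.53×10^5, ε/D = 1.80×10^-5, f = 0.01644, h_2 = f(L/D)V²/2g = 6.115 m
Pipe 3: V = 0.07819 m/s, Re = 3.03×10^4, ε/D = 3.17×10^-6, f = 0.02326, h_3 = f(L/D)V²/2g = 0.004934 m
Series → Q common, losses add: H = Σh = 37.69 m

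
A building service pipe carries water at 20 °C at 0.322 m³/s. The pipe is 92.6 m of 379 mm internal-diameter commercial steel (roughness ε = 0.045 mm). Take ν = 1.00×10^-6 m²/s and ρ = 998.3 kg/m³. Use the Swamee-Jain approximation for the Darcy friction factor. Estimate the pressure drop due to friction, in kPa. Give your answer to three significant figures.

Δp ≈ 13.6 kPa

V = 4Q/(πD²) = 4·0.322/(π·0.379²) = 2.854 m/s
Re = VD/ν = 2.854·0.379/1.00×10^-6 = 1.08×10^6 → turbulent
ε/D = 0.045/379 = 1.19×10^-4
Swamee-Jain: f = 0.01369
h_f = f(L/D)V²/(2g) = 0.01369·(92.6/0.379)·2.854²/(2·9.81) = 1.389 m
Δp = ρg·h_f = 998.3·9.81·1.389 = 13.61 kPa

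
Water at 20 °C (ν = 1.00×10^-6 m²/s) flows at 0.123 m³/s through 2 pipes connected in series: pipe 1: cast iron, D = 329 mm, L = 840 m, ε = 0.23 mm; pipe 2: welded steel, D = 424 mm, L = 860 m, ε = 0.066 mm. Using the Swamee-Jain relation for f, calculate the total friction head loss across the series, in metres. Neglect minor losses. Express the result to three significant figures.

H ≈ 6.38 m

Pipe 1: V = 1.447 m/s, Re = 4.76×10^5, ε/D = 6.99×10^-4, f = 0.01895, h_1 = f(L/D)V²/2g = 5.164 m
Pipe 2: V = 0.8711 m/s, Re = 3.69×10^5, ε/D = 1.56×10^-4, f = 0.01556, h_2 = f(L/D)V²/2g = 1.221 m
Series → Q common, losses add: H = Σh = 6.384 m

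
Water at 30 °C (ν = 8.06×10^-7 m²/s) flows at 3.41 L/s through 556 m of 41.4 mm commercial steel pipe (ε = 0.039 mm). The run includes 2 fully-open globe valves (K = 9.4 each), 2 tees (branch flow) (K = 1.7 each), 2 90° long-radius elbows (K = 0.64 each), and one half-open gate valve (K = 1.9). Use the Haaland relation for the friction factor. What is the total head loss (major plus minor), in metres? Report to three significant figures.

V = 4Q/(πD²) = 2.533 m/s; V²/2g = 0.3271 m
Re = 1.30×10^5, ε/D = 9.42×10^-4 → f = 0.02128 (Haaland)
Major: h_f = f(L/D)·V²/2g = 0.02128·13430·0.3271 = 93.47 m
Minor: ΣK = 25.4; h_m = ΣK·V²/2g = 8.301 m
Total H_L = 93.47 + 8.301 = 101.8 m

H_L ≈ 102 m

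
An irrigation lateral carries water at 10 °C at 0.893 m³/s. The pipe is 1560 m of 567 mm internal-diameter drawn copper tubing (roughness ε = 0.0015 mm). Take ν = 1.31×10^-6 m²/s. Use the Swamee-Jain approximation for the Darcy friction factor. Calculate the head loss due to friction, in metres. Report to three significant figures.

V = 4Q/(πD²) = 4·0.893/(π·0.567²) = 3.537 m/s
Re = VD/ν = 3.537·0.567/1.31×10^-6 = 1.53×10^6 → turbulent
ε/D = 0.0015/567 = 2.65×10^-6
Swamee-Jain: f = 0.01091
h_f = f(L/D)V²/(2g) = 0.01091·(1560/0.567)·3.537²/(2·9.81) = 19.13 m

h_f ≈ 19.1 m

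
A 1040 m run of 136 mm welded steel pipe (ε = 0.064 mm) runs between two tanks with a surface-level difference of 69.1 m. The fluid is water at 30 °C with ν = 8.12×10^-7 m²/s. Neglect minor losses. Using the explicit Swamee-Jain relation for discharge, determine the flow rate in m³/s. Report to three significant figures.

Swamee-Jain (Type II): Q = -0.965·√(gD⁵h_f/L)·ln[ε/(3.7D) + √(3.17ν²L/(gD³h_f))]
√(gD⁵h_f/L) = √(9.81·0.136⁵·69.1/1040) = 0.005507
ε/(3.7D) = 1.27×10^-4; √(3.17ν²L/(gD³h_f)) = 3.57×10^-5
Q = -0.965·0.005507·ln(1.629×10^-4) = 0.04635 m³/s
Check: V = 3.19 m/s, Re = 5.34×10^5, f = 0.01753, h_f = 69.6 m ≈ 69.1 m ✓

Q ≈ 0.0464 m³/s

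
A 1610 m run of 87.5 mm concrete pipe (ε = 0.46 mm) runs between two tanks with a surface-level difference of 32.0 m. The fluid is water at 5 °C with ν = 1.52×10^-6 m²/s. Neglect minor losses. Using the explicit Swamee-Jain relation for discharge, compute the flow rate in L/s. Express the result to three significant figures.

Swamee-Jain (Type II): Q = -0.965·√(gD⁵h_f/L)·ln[ε/(3.7D) + √(3.17ν²L/(gD³h_f))]
√(gD⁵h_f/L) = √(9.81·0.0875⁵·32.0/1610) = 0.001000
ε/(3.7D) = 0.00142; √(3.17ν²L/(gD³h_f)) = 2.37×10^-4
Q = -0.965·0.001000·ln(0.001658) = 0.006179 m³/s
Check: V = 1.03 m/s, Re = 5.91×10^4, f = 0.03266, h_f = 32.3 m ≈ 32.0 m ✓

Q ≈ 6.18 L/s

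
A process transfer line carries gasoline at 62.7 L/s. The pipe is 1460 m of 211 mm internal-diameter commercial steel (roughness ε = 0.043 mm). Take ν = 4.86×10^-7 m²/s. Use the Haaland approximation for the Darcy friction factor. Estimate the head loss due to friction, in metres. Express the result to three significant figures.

V = 4Q/(πD²) = 4·0.0627/(π·0.211²) = 1.793 m/s
Re = VD/ν = 1.793·0.211/4.86×10^-7 = 7.79×10^5 → turbulent
ε/D = 0.043/211 = 2.04×10^-4
Haaland: f = 0.01485
h_f = f(L/D)V²/(2g) = 0.01485·(1460/0.211)·1.793²/(2·9.81) = 16.84 m

h_f ≈ 16.8 m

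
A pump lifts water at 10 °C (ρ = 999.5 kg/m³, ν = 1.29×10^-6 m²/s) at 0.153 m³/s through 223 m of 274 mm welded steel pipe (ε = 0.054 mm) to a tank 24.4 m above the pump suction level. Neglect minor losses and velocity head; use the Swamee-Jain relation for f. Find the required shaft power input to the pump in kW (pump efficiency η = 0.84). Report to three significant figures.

V = 4Q/(πD²) = 2.595 m/s; Re = 5.51×10^5; ε/D = 1.97×10^-4; f = 0.01536
h_f = f(L/D)V²/2g = 4.289 m
Total head H = z + h_f = 24.4 + 4.289 = 28.69 m
P_hyd = ρgQH = 999.5·9.81·0.153·28.69 = 43.04 kW
P_shaft = P_hyd/η = 43.04/0.84 = 51.24 kW

P_shaft ≈ 51.2 kW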